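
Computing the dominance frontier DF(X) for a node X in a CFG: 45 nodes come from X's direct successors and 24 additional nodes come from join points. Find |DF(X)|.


DF(X) = direct successor contributions + join point contributions
= 45 + 24 = 69

69


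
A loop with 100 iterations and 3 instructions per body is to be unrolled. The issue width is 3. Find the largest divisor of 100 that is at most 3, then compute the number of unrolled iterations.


Largest divisor of 100 <= 3 is 2
New iterations = 100 / 2 = 50

50


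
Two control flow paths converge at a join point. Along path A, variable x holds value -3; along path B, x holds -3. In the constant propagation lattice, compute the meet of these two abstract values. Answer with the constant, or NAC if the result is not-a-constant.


Meet operation: if both paths give the same constant, result is that constant; if they differ, result is NAC (not-a-constant).
Path A: -3, Path B: -3 -> equal
Result: constant -> -3

-3


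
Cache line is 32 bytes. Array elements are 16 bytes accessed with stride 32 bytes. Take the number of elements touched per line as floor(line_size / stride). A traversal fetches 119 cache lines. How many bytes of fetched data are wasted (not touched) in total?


Elements per line = floor(32 / 32) = 1
Bytes used per line = 1 * 16 = 16
Wasted per line = 32 - 16 = 16
Total wasted = 16 * 119 = 1904

1904


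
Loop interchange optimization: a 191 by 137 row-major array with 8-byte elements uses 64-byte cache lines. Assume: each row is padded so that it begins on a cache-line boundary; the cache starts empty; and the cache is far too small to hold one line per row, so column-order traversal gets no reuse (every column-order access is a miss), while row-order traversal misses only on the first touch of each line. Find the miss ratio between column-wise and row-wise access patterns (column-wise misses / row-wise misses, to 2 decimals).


Each row occupies 137 * 8 = 1096 bytes and starts on a line boundary, so it spans ceil(1096 / 64) = 18 cache lines.
Row-major traversal misses (one per line touched): 191 * ceil(137 * 8 / 64) = 3438
Column-major traversal misses (no reuse, every access misses): 191 * 137 = 26167
Ratio = 26167 / 3438 = 7.61

7.61


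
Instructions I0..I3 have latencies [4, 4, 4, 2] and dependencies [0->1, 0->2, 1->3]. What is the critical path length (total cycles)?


Compute longest path through dependency graph: dist(Ik) = max over predecessors of dist + latency(Ik).
dist(I0) = latency 4 = 4
dist(I1) = dist(I0) + 4 = 4 + 4 = 8
dist(I2) = dist(I0) + 4 = 4 + 4 = 8
dist(I3) = dist(I1) + 2 = 8 + 2 = 10
Critical path = max dist = 10

10


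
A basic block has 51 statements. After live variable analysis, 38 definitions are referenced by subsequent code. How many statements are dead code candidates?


Dead code = total statements - live definitions
= 51 - 38 = 13

13


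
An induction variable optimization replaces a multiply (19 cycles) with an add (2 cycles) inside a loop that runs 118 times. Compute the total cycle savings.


Per-iteration saving = 19 - 2 = 17
Total saved = 118 * 17 = 2006

2006


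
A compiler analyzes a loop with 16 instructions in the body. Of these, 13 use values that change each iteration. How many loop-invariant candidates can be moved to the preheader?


Invariant candidates = total - loop-dependent
= 16 - 13 = 3

3


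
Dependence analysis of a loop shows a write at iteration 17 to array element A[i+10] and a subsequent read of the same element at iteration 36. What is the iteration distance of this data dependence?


Distance = read iteration - write iteration
= 36 - 17 = 19

19


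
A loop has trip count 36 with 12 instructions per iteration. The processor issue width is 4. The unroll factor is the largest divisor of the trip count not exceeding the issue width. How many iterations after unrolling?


Largest divisor of 36 <= 4 is 4
New iterations = 36 / 4 = 9

9


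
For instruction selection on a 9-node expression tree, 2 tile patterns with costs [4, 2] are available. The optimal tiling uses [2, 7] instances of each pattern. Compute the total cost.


Total cost = sum(count_i * cost_i)
= 2*4 + 7*2
= 22

22


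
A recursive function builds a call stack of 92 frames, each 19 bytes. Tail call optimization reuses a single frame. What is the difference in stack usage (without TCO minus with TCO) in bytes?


Without TCO: 92 * 19 = 1748 bytes
With TCO: reuse 1 frame = 19 bytes
Savings = 1748 - 19 = 1729

1729


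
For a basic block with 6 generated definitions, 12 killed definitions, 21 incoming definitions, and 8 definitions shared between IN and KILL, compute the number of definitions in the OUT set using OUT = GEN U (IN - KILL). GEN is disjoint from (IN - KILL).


IN - KILL: 21 - 8 = 13 surviving definitions
OUT = GEN + surviving = 6 + 13 = 19

19


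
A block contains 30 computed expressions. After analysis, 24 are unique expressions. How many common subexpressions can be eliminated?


CSE count = total expressions - unique expressions
= 30 - 24 = 6

6


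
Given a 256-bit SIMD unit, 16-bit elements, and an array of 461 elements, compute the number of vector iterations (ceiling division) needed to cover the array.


Width = 256 / 16 = 16 elements per vector op
Iterations = ceil(461 / 16) = 29

29


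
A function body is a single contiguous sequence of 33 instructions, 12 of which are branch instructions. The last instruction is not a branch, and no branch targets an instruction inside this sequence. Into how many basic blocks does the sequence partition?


With no in-sequence branch targets, the leaders are the first instruction plus the instruction after each branch.
Number of basic blocks = branches + 1
= 12 + 1 = 13

13


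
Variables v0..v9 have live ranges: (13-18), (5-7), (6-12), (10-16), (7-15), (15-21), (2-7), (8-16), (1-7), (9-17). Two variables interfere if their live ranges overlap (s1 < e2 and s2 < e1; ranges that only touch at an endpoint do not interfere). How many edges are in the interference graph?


Check all pairs for overlapping intervals.
Two intervals (s1,e1) and (s2,e2) overlap if s1 < e2 and s2 < e1.
v0 (13-18) vs v1..v9: overlaps v3, v4, v5, v7, v9 -> 5
v1 (5-7) vs v2..v9: overlaps v2, v6, v8 -> 3
v2 (6-12) vs v3..v9: overlaps v3, v4, v6, v7, v8, v9 -> 6
v3 (10-16) vs v4..v9: overlaps v4, v5, v7, v9 -> 4
v4 (7-15) vs v5..v9: overlaps v7, v9 -> 2
v5 (15-21) vs v6..v9: overlaps v7, v9 -> 2
v6 (2-7) vs v7..v9: overlaps v8 -> 1
v7 (8-16) vs v8..v9: overlaps v9 -> 1
v8 (1-7) vs v9: overlaps none -> 0
Total overlapping pairs = 5 + 3 + 6 + 4 + 2 + 2 + 1 + 1 + 0 = 24

24


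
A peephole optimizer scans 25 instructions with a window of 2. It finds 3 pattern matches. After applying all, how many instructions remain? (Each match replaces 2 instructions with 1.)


Each match removes 1 instructions.
Total removed = 3 * 1 = 3
Remaining = 25 - 3 = 22

22


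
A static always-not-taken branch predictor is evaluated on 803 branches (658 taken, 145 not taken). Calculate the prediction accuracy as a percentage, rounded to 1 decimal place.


Predictor: always-not-taken
Correct predictions = 145
Accuracy = 145 / 803 * 100 = 18.1%

18.1


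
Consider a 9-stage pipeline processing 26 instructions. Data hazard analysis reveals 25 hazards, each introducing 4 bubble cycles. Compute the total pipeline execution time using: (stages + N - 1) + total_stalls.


Base cycles = 9 + 26 - 1 = 34
Total stalls = 25 * 4 = 100
Total = 34 + 100 = 134

134


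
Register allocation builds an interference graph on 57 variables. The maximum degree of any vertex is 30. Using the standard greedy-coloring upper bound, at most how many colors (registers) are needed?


Greedy coloring never needs more than (max_degree + 1) colors: when coloring a vertex, at most max_degree neighbors are already colored.
Upper bound = 30 + 1 = 31

31


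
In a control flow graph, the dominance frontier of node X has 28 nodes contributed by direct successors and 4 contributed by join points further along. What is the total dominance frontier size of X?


DF(X) = direct successor contributions + join point contributions
= 28 + 4 = 32

32


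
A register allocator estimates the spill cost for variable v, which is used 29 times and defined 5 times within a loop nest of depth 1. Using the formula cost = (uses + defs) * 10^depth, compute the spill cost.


uses + defs = 29 + 5 = 34
10^1 = 10
Spill cost = 34 * 10 = 340

340


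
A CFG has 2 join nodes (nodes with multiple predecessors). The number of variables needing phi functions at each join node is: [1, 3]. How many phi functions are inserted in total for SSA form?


Total phi functions = sum of phi functions at each join node
= 1 + 3 = 4

4


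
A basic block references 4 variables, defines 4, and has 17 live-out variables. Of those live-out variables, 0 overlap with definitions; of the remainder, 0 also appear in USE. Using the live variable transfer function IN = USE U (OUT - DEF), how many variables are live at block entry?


OUT - DEF: 17 - 0 = 17
|IN| = |USE| + |OUT - DEF| - |USE ∩ (OUT - DEF)| = 4 + 17 - 0 = 21

21


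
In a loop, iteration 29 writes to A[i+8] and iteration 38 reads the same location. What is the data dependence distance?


Distance = read iteration - write iteration
= 38 - 29 = 9

9


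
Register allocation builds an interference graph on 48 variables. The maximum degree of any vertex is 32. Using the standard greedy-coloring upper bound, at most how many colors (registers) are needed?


Greedy coloring never needs more than (max_degree + 1) colors: when coloring a vertex, at most max_degree neighbors are already colored.
Upper bound = 32 + 1 = 33

33


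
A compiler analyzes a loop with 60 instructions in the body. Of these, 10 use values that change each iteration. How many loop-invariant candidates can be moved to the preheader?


Invariant candidates = total - loop-dependent
= 60 - 10 = 50

50


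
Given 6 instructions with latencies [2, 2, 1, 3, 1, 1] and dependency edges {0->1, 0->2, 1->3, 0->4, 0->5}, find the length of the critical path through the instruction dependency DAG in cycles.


Compute longest path through dependency graph: dist(Ik) = max over predecessors of dist + latency(Ik).
dist(I0) = latency 2 = 2
dist(I1) = dist(I0) + 2 = 2 + 2 = 4
dist(I2) = dist(I0) + 1 = 2 + 1 = 3
dist(I3) = dist(I1) + 3 = 4 + 3 = 7
dist(I4) = dist(I0) + 1 = 2 + 1 = 3
dist(I5) = dist(I0) + 1 = 2 + 1 = 3
Critical path = max dist = 7

7


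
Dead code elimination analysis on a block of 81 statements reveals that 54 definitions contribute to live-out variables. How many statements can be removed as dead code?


Dead code = total statements - live definitions
= 81 - 54 = 27

27


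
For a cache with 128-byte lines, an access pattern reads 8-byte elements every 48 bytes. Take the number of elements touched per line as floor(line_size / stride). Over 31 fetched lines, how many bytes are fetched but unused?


Elements per line = floor(128 / 48) = 2
Bytes used per line = 2 * 8 = 16
Wasted per line = 128 - 16 = 112
Total wasted = 112 * 31 = 3472

3472


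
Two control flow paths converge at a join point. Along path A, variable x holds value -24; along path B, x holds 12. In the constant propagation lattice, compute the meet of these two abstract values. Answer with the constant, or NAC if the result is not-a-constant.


Meet operation: if both paths give the same constant, result is that constant; if they differ, result is NAC (not-a-constant).
Path A: -24, Path B: 12 -> differ
Result: not-a-constant -> NAC

NAC


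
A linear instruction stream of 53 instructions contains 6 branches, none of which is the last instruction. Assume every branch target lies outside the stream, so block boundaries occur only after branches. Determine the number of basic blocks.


With no in-sequence branch targets, the leaders are the first instruction plus the instruction after each branch.
Number of basic blocks = branches + 1
= 6 + 1 = 7

7


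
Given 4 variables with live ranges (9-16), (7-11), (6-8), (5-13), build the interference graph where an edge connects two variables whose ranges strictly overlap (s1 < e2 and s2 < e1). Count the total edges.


Check all pairs for overlapping intervals.
Two intervals (s1,e1) and (s2,e2) overlap if s1 < e2 and s2 < e1.
v0 (9-16) vs v1..v3: overlaps v1, v3 -> 2
v1 (7-11) vs v2..v3: overlaps v2, v3 -> 2
v2 (6-8) vs v3: overlaps v3 -> 1
Total overlapping pairs = 2 + 2 + 1 = 5

5


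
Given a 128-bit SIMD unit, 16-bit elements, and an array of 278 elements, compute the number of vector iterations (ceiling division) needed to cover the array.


Width = 128 / 16 = 8 elements per vector op
Iterations = ceil(278 / 8) = 35

35


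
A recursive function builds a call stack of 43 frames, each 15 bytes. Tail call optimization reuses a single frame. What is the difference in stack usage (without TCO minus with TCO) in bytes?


Without TCO: 43 * 15 = 645 bytes
With TCO: reuse 1 frame = 15 bytes
Savings = 645 - 15 = 630

630


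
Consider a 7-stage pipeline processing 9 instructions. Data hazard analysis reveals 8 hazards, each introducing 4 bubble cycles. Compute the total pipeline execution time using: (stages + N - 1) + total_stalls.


Base cycles = 7 + 9 - 1 = 15
Total stalls = 8 * 4 = 32
Total = 15 + 32 = 47

47


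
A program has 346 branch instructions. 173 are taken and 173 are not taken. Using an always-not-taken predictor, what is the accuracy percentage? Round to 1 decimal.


Predictor: always-not-taken
Correct predictions = 173
Accuracy = 173 / 346 * 100 = 50.0%

50.0


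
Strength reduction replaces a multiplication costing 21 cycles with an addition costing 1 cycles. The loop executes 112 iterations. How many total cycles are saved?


Per-iteration saving = 21 - 1 = 20
Total saved = 112 * 20 = 2240

2240


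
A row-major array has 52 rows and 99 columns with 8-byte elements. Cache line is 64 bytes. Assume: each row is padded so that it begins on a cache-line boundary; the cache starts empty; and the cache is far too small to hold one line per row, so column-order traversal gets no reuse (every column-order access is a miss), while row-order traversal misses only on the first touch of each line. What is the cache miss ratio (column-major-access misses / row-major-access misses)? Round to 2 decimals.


Each row occupies 99 * 8 = 792 bytes and starts on a line boundary, so it spans ceil(792 / 64) = 13 cache lines.
Row-major traversal misses (one per line touched): 52 * ceil(99 * 8 / 64) = 676
Column-major traversal misses (no reuse, every access misses): 52 * 99 = 5148
Ratio = 5148 / 676 = 7.62

7.62


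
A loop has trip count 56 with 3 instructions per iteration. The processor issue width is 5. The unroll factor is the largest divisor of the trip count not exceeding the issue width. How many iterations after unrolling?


Largest divisor of 56 <= 5 is 4
New iterations = 56 / 4 = 14

14


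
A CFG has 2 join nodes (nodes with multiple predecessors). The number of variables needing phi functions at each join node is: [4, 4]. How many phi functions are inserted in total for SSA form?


Total phi functions = sum of phi functions at each join node
= 4 + 4 = 8

8


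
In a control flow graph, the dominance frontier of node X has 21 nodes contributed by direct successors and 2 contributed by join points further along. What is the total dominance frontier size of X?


DF(X) = direct successor contributions + join point contributions
= 21 + 2 = 23

23


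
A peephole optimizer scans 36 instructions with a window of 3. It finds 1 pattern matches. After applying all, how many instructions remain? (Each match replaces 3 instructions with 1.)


Each match removes 2 instructions.
Total removed = 1 * 2 = 2
Remaining = 36 - 2 = 34

34


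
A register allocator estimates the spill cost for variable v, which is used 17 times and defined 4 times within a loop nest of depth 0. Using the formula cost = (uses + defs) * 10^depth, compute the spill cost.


uses + defs = 17 + 4 = 21
10^0 = 1
Spill cost = 21 * 1 = 21

21


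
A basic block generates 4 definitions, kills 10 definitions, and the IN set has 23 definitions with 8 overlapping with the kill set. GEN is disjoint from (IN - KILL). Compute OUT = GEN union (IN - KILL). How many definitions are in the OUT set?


IN - KILL: 23 - 8 = 15 surviving definitions
OUT = GEN + surviving = 4 + 15 = 19

19


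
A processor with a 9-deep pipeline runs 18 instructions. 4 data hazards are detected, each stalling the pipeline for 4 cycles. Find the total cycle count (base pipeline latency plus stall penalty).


Base cycles = 9 + 18 - 1 = 26
Total stalls = 4 * 4 = 16
Total = 26 + 16 = 42

42


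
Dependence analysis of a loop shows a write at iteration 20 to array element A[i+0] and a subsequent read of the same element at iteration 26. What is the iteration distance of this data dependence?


Distance = read iteration - write iteration
= 26 - 20 = 6

6


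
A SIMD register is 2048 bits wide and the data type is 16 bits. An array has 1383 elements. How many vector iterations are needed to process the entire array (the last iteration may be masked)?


Width = 2048 / 16 = 128 elements per vector op
Iterations = ceil(1383 / 128) = 11

11


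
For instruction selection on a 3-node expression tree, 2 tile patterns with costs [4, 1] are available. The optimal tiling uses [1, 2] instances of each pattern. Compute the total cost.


Total cost = sum(count_i * cost_i)
= 1*4 + 2*1
= 6

6


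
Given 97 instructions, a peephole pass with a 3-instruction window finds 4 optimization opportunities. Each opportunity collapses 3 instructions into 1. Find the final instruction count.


Each match removes 2 instructions.
Total removed = 4 * 2 = 8
Remaining = 97 - 8 = 89

89


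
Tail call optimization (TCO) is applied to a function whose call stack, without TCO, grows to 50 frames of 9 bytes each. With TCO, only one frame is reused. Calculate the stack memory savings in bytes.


Without TCO: 50 * 9 = 450 bytes
With TCO: reuse 1 frame = 9 bytes
Savings = 450 - 9 = 441

441


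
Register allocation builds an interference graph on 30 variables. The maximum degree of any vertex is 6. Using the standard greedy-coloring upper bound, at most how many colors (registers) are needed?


Greedy coloring never needs more than (max_degree + 1) colors: when coloring a vertex, at most max_degree neighbors are already colored.
Upper bound = 6 + 1 = 7

7


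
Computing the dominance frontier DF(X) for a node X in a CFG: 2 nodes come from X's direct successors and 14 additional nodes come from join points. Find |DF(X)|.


DF(X) = direct successor contributions + join point contributions
= 2 + 14 = 16

16


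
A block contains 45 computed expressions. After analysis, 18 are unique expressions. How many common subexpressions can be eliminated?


CSE count = total expressions - unique expressions
= 45 - 18 = 27

27


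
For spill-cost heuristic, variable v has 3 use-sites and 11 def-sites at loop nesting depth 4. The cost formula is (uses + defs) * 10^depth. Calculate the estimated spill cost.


uses + defs = 3 + 11 = 14
10^4 = 10000
Spill cost = 14 * 10000 = 140000

140000


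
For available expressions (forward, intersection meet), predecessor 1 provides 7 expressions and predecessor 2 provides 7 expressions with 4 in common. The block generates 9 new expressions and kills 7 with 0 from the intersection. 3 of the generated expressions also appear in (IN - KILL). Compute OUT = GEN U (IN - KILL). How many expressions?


IN = intersection of predecessors = 4
IN - KILL = 4 - 0 = 4
|OUT| = |GEN| + |IN - KILL| - |GEN ∩ (IN - KILL)| = 9 + 4 - 3 = 10

10


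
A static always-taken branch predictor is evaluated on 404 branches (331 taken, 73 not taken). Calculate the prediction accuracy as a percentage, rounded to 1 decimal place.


Predictor: always-taken
Correct predictions = 331
Accuracy = 331 / 404 * 100 = 81.9%

81.9


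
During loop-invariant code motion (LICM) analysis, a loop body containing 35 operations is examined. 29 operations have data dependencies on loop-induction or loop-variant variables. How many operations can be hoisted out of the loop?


Invariant candidates = total - loop-dependent
= 35 - 29 = 6

6


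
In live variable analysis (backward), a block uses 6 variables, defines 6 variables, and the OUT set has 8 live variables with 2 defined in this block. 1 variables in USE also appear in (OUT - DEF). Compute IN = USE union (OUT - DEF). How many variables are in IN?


OUT - DEF: 8 - 2 = 6
|IN| = |USE| + |OUT - DEF| - |USE ∩ (OUT - DEF)| = 6 + 6 - 1 = 11

11


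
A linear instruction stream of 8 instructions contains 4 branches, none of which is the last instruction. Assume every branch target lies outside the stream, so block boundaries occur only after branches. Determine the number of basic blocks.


With no in-sequence branch targets, the leaders are the first instruction plus the instruction after each branch.
Number of basic blocks = branches + 1
= 4 + 1 = 5

5


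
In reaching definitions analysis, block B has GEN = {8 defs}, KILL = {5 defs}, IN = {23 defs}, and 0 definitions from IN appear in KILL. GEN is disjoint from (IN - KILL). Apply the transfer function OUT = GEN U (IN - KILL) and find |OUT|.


IN - KILL: 23 - 0 = 23 surviving definitions
OUT = GEN + surviving = 8 + 23 = 31

31


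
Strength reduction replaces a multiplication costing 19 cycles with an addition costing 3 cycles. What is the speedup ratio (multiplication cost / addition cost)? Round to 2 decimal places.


Ratio = mult_cost / add_cost = 19 / 3 = 6.33

6.33


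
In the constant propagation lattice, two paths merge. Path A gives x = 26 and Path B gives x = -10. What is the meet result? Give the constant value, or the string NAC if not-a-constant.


Meet operation: if both paths give the same constant, result is that constant; if they differ, result is NAC (not-a-constant).
Path A: 26, Path B: -10 -> differ
Result: not-a-constant -> NAC

NAC


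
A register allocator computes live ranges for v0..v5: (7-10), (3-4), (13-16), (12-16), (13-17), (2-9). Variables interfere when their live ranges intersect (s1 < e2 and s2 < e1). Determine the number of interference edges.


Check all pairs for overlapping intervals.
Two intervals (s1,e1) and (s2,e2) overlap if s1 < e2 and s2 < e1.
v0 (7-10) vs v1..v5: overlaps v5 -> 1
v1 (3-4) vs v2..v5: overlaps v5 -> 1
v2 (13-16) vs v3..v5: overlaps v3, v4 -> 2
v3 (12-16) vs v4..v5: overlaps v4 -> 1
v4 (13-17) vs v5: overlaps none -> 0
Total overlapping pairs = 1 + 1 + 2 + 1 + 0 = 5

5


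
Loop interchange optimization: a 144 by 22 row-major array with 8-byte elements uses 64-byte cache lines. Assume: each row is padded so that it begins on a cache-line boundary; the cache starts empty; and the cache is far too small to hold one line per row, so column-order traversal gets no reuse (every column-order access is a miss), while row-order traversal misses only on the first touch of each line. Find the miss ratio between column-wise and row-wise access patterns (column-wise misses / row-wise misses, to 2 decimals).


Each row occupies 22 * 8 = 176 bytes and starts on a line boundary, so it spans ceil(176 / 64) = 3 cache lines.
Row-major traversal misses (one per line touched): 144 * ceil(22 * 8 / 64) = 432
Column-major traversal misses (no reuse, every access misses): 144 * 22 = 3168
Ratio = 3168 / 432 = 7.33

7.33


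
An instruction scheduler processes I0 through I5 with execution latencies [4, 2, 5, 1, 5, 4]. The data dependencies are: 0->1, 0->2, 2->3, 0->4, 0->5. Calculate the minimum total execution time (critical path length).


Compute longest path through dependency graph: dist(Ik) = max over predecessors of dist + latency(Ik).
dist(I0) = latency 4 = 4
dist(I1) = dist(I0) + 2 = 4 + 2 = 6
dist(I2) = dist(I0) + 5 = 4 + 5 = 9
dist(I3) = dist(I2) + 1 = 9 + 1 = 10
dist(I4) = dist(I0) + 5 = 4 + 5 = 9
dist(I5) = dist(I0) + 4 = 4 + 4 = 8
Critical path = max dist = 10

10


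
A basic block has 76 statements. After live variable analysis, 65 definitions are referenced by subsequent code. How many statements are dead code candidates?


Dead code = total statements - live definitions
= 76 - 65 = 11

11


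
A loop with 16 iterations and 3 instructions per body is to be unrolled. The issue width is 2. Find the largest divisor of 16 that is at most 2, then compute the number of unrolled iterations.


Largest divisor of 16 <= 2 is 2
New iterations = 16 / 2 = 8

8


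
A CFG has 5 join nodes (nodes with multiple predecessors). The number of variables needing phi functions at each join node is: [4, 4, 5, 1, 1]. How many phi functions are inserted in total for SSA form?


Total phi functions = sum of phi functions at each join node
= 4 + 4 + 5 + 1 + 1 = 15

15


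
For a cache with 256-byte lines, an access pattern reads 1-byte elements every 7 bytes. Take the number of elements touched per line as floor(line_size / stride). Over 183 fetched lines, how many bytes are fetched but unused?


Elements per line = floor(256 / 7) = 36
Bytes used per line = 36 * 1 = 36
Wasted per line = 256 - 36 = 220
Total wasted = 220 * 183 = 40260

40260


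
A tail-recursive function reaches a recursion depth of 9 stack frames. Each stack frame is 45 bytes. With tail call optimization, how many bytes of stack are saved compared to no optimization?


Without TCO: 9 * 45 = 405 bytes
With TCO: reuse 1 frame = 45 bytes
Savings = 405 - 45 = 360

360


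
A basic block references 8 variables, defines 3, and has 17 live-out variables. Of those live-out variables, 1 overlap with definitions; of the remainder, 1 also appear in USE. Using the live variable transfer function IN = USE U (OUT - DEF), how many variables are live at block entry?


OUT - DEF: 17 - 1 = 16
|IN| = |USE| + |OUT - DEF| - |USE ∩ (OUT - DEF)| = 8 + 16 - 1 = 23

23


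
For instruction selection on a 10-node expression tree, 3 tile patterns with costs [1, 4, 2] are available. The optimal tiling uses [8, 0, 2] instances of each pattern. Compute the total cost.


Total cost = sum(count_i * cost_i)
= 8*1 + 0*4 + 2*2
= 12

12


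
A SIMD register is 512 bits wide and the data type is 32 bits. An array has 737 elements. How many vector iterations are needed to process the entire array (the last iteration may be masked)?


Width = 512 / 32 = 16 elements per vector op
Iterations = ceil(737 / 16) = 47

47


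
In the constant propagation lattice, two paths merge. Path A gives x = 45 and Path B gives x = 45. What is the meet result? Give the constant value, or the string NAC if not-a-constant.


Meet operation: if both paths give the same constant, result is that constant; if they differ, result is NAC (not-a-constant).
Path A: 45, Path B: 45 -> equal
Result: constant -> 45

45


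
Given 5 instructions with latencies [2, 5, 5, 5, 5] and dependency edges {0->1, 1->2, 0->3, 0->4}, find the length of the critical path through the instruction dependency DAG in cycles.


Compute longest path through dependency graph: dist(Ik) = max over predecessors of dist + latency(Ik).
dist(I0) = latency 2 = 2
dist(I1) = dist(I0) + 5 = 2 + 5 = 7
dist(I2) = dist(I1) + 5 = 7 + 5 = 12
dist(I3) = dist(I0) + 5 = 2 + 5 = 7
dist(I4) = dist(I0) + 5 = 2 + 5 = 7
Critical path = max dist = 12

12


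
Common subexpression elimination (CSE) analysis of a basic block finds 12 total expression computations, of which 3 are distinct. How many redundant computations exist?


CSE count = total expressions - unique expressions
= 12 - 3 = 9

9


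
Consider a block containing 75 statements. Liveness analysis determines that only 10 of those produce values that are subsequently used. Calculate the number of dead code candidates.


Dead code = total statements - live definitions
= 75 - 10 = 65

65


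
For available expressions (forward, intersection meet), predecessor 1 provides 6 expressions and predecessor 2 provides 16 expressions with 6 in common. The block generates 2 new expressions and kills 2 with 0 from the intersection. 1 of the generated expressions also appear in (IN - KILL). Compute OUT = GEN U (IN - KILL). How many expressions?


IN = intersection of predecessors = 6
IN - KILL = 6 - 0 = 6
|OUT| = |GEN| + |IN - KILL| - |GEN ∩ (IN - KILL)| = 2 + 6 - 1 = 7

7


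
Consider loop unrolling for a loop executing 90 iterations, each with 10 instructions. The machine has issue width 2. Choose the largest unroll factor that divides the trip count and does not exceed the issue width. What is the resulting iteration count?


Largest divisor of 90 <= 2 is 2
New iterations = 90 / 2 = 45

45


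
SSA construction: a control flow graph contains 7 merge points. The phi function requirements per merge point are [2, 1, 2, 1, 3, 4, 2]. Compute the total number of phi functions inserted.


Total phi functions = sum of phi functions at each join node
= 2 + 1 + 2 + 1 + 3 + 4 + 2 = 15

15


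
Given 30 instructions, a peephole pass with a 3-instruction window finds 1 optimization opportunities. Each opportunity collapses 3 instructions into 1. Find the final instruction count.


Each match removes 2 instructions.
Total removed = 1 * 2 = 2
Remaining = 30 - 2 = 28

28


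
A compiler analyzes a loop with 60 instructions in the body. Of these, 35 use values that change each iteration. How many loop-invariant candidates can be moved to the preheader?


Invariant candidates = total - loop-dependent
= 60 - 35 = 25

25


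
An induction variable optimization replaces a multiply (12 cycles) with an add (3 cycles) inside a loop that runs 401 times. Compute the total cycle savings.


Per-iteration saving = 12 - 3 = 9
Total saved = 401 * 9 = 3609

3609


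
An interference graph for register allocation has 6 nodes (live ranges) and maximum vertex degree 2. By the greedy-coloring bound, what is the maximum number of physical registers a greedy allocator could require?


Greedy coloring never needs more than (max_degree + 1) colors: when coloring a vertex, at most max_degree neighbors are already colored.
Upper bound = 2 + 1 = 3

3


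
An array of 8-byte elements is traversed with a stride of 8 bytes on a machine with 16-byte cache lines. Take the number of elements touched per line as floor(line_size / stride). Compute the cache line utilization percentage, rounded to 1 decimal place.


Elements per cache line = floor(16 / 8) = 2
Bytes used = 2 * 8 = 16
Utilization = 16 / 16 * 100 = 100.0%

100.0


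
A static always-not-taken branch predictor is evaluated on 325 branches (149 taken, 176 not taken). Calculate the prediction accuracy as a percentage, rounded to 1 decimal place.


Predictor: always-not-taken
Correct predictions = 176
Accuracy = 176 / 325 * 100 = 54.2%

54.2


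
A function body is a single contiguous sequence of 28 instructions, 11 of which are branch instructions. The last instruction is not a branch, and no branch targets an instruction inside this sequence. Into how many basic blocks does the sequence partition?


With no in-sequence branch targets, the leaders are the first instruction plus the instruction after each branch.
Number of basic blocks = branches + 1
= 11 + 1 = 12

12


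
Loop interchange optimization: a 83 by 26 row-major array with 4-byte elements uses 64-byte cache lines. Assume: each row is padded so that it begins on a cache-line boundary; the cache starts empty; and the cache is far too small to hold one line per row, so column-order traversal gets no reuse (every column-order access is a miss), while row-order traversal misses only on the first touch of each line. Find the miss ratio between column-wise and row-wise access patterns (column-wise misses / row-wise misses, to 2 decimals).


Each row occupies 26 * 4 = 104 bytes and starts on a line boundary, so it spans ceil(104 / 64) = 2 cache lines.
Row-major traversal misses (one per line touched): 83 * ceil(26 * 4 / 64) = 166
Column-major traversal misses (no reuse, every access misses): 83 * 26 = 2158
Ratio = 2158 / 166 = 13.0

13.0


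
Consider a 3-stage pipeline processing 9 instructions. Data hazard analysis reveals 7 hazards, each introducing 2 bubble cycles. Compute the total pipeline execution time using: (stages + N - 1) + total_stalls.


Base cycles = 3 + 9 - 1 = 11
Total stalls = 7 * 2 = 14
Total = 11 + 14 = 25

25


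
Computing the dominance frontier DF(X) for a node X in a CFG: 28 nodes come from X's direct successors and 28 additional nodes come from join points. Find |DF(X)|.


DF(X) = direct successor contributions + join point contributions
= 28 + 28 = 56

56


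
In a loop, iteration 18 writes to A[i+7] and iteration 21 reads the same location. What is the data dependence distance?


Distance = read iteration - write iteration
= 21 - 18 = 3

3


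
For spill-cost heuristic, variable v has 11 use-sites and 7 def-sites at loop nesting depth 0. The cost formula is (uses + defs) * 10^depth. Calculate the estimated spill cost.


uses + defs = 11 + 7 = 18
10^0 = 1
Spill cost = 18 * 1 = 18

18


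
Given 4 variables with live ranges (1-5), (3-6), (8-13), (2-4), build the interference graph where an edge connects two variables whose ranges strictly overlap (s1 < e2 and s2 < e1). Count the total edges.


Check all pairs for overlapping intervals.
Two intervals (s1,e1) and (s2,e2) overlap if s1 < e2 and s2 < e1.
v0 (1-5) vs v1..v3: overlaps v1, v3 -> 2
v1 (3-6) vs v2..v3: overlaps v3 -> 1
v2 (8-13) vs v3: overlaps none -> 0
Total overlapping pairs = 2 + 1 + 0 = 3

3


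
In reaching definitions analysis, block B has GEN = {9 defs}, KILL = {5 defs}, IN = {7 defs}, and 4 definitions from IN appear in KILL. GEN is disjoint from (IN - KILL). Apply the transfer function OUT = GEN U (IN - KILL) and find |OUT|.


IN - KILL: 7 - 4 = 3 surviving definitions
OUT = GEN + surviving = 9 + 3 = 12

12


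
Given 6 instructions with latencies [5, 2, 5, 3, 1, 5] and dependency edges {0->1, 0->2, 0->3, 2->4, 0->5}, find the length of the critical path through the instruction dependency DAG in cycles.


Compute longest path through dependency graph: dist(Ik) = max over predecessors of dist + latency(Ik).
dist(I0) = latency 5 = 5
dist(I1) = dist(I0) + 2 = 5 + 2 = 7
dist(I2) = dist(I0) + 5 = 5 + 5 = 10
dist(I3) = dist(I0) + 3 = 5 + 3 = 8
dist(I4) = dist(I2) + 1 = 10 + 1 = 11
dist(I5) = dist(I0) + 5 = 5 + 5 = 10
Critical path = max dist = 11

11


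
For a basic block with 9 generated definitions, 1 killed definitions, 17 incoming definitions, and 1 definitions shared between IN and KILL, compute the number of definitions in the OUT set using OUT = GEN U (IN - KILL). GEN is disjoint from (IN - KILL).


IN - KILL: 17 - 1 = 16 surviving definitions
OUT = GEN + surviving = 9 + 16 = 25

25


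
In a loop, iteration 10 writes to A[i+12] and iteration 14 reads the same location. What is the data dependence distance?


Distance = read iteration - write iteration
= 14 - 10 = 4

4


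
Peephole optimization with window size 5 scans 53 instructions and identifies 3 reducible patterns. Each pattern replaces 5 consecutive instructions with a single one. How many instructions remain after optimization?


Each match removes 4 instructions.
Total removed = 3 * 4 = 12
Remaining = 53 - 12 = 41

41


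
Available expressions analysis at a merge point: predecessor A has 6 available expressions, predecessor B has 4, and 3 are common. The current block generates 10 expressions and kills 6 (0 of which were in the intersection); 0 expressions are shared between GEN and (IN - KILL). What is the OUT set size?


IN = intersection of predecessors = 3
IN - KILL = 3 - 0 = 3
|OUT| = |GEN| + |IN - KILL| - |GEN ∩ (IN - KILL)| = 10 + 3 - 0 = 13

13


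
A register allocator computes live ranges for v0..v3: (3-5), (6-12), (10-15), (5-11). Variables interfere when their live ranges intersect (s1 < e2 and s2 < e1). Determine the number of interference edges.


Check all pairs for overlapping intervals.
Two intervals (s1,e1) and (s2,e2) overlap if s1 < e2 and s2 < e1.
v0 (3-5) vs v1..v3: overlaps none -> 0
v1 (6-12) vs v2..v3: overlaps v2, v3 -> 2
v2 (10-15) vs v3: overlaps v3 -> 1
Total overlapping pairs = 0 + 2 + 1 = 3

3


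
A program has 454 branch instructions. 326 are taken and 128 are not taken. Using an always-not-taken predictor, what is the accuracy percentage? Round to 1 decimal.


Predictor: always-not-taken
Correct predictions = 128
Accuracy = 128 / 454 * 100 = 28.2%

28.2


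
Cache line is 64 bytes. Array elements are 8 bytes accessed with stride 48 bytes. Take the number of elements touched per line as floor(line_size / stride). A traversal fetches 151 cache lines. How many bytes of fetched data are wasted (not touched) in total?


Elements per line = floor(64 / 48) = 1
Bytes used per line = 1 * 8 = 8
Wasted per line = 64 - 8 = 56
Total wasted = 56 * 151 = 8456

8456


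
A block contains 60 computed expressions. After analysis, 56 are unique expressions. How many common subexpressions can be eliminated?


CSE count = total expressions - unique expressions
= 60 - 56 = 4

4


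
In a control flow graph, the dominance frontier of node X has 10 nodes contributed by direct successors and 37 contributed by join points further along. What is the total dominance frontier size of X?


DF(X) = direct successor contributions + join point contributions
= 10 + 37 = 47

47


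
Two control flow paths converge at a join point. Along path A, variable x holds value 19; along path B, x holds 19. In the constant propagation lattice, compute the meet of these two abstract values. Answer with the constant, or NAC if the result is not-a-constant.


Meet operation: if both paths give the same constant, result is that constant; if they differ, result is NAC (not-a-constant).
Path A: 19, Path B: 19 -> equal
Result: constant -> 19

19


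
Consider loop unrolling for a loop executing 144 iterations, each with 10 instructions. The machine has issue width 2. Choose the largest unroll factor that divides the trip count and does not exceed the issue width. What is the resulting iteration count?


Largest divisor of 144 <= 2 is 2
New iterations = 144 / 2 = 72

72


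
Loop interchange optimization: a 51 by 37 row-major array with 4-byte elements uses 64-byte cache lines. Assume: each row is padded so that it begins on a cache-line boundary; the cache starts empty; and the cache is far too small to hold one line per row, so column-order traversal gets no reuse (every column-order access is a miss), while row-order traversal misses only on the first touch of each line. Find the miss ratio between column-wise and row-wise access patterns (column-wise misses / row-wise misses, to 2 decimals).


Each row occupies 37 * 4 = 148 bytes and starts on a line boundary, so it spans ceil(148 / 64) = 3 cache lines.
Row-major traversal misses (one per line touched): 51 * ceil(37 * 4 / 64) = 153
Column-major traversal misses (no reuse, every access misses): 51 * 37 = 1887
Ratio = 1887 / 153 = 12.33

12.33


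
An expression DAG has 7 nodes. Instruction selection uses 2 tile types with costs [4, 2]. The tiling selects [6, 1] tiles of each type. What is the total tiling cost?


Total cost = sum(count_i * cost_i)
= 6*4 + 1*2
= 26

26


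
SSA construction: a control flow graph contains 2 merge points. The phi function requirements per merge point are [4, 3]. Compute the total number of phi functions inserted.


Total phi functions = sum of phi functions at each join node
= 4 + 3 = 7

7


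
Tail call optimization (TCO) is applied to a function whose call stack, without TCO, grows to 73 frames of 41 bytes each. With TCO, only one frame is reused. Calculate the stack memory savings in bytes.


Without TCO: 73 * 41 = 2993 bytes
With TCO: reuse 1 frame = 41 bytes
Savings = 2993 - 41 = 2952

2952
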